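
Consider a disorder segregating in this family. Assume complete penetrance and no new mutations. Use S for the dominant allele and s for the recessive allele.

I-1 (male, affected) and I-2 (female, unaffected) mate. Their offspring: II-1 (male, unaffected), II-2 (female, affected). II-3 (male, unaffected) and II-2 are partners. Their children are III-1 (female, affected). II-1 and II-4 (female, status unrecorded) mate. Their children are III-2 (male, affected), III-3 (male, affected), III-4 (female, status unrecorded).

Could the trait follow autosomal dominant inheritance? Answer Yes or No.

Yes

A consistent assignment under autosomal dominant exists: I-1 Ss, I-2 ss, II-1 ss, II-2 Ss, II-3 ss, II-4 SS, III-1 Ss, III-2 Ss, III-3 Ss, III-4 Ss.
In this assignment every recorded phenotype matches its genotype and every non-founder's genotype is obtainable from its parents' genotypes, so the pedigree is consistent.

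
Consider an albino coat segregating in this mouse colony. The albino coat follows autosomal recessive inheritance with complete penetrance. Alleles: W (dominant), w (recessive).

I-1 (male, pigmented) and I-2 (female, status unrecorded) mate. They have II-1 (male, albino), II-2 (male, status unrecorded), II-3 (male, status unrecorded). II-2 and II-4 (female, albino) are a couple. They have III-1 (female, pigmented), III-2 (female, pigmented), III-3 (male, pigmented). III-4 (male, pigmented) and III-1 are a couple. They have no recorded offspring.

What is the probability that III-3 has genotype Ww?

III-3 is pigmented so carries W and received w from II-4 (ww), so III-3 is Ww, giving P(Ww) = 1.

1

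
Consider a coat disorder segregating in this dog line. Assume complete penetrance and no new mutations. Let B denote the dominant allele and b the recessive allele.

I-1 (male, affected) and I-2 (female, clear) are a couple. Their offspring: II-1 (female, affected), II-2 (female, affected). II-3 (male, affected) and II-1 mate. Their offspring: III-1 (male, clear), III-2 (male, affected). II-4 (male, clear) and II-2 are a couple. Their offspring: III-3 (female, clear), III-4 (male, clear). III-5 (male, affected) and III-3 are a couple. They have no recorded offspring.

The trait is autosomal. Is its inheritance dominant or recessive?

II-3 and II-1 are both affected yet have a clear child III-1. Under a recessive model two affected parents are homozygous and every child would be affected, so the trait cannot be recessive.

dominant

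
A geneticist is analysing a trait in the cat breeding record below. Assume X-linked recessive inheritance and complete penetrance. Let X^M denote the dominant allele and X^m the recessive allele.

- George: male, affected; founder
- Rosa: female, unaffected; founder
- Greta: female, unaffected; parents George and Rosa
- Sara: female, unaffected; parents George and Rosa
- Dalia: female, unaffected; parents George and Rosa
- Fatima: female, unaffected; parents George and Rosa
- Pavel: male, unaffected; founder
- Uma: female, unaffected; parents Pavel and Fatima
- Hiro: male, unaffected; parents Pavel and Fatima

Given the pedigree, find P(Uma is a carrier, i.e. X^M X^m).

1/2

Pavel is unaffected, so Pavel is X^M Y.
Fatima is unaffected so carries M and received m from George (X^m Y), so Fatima is X^M X^m.
Their cross gives offspring ratios 1/2 X^M X^M : 1/2 X^M X^m. Conditioning on Uma being unaffected, P(X^M X^m) = 1/2 / 1 = 1/2.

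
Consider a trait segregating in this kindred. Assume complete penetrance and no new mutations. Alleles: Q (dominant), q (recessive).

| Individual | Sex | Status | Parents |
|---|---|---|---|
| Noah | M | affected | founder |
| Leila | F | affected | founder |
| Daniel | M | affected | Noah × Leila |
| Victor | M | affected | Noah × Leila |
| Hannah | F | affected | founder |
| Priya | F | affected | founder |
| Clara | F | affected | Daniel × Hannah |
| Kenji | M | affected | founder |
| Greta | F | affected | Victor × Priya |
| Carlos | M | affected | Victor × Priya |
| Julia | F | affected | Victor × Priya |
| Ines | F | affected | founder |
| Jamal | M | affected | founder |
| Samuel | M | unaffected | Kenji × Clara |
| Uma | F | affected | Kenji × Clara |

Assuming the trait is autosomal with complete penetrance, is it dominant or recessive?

dominant

Kenji and Clara are both affected yet have an unaffected child Samuel. Under a recessive model two affected parents are homozygous and every child would be affected, so the trait cannot be recessive.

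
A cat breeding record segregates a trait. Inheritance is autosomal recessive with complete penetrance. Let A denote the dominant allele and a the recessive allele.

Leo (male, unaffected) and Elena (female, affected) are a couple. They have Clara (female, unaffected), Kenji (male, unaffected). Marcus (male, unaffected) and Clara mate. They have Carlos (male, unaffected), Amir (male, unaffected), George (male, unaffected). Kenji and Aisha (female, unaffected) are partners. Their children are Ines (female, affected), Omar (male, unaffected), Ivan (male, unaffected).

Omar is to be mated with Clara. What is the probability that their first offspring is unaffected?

Kenji is unaffected so carries A and received a from Elena (aa), so Kenji is Aa.
Aisha is unaffected so carries A and passed a to Ines (aa), so Aisha is Aa.
Omar is an unaffected offspring of Kenji (Aa) × Aisha (Aa), whose cross gives 1/4 AA : 1/2 Aa : 1/4 aa; conditioning on being unaffected, Omar is AA with probability 1/3, Aa with probability 2/3.
Clara is unaffected so carries A and received a from Elena (aa), so Clara is Aa.
Summing over parental genotype combinations, P(offspring is unaffected) = 1/3·1 + 2/3·3/4 = 5/6.

5/6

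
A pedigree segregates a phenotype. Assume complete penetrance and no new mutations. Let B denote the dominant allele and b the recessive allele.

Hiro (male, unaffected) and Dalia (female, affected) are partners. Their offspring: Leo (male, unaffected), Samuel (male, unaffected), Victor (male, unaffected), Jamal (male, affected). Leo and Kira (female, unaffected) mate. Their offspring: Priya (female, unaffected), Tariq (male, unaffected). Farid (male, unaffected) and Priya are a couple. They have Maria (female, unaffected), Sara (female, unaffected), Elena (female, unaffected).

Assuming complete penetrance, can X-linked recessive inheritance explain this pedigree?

Under X-linked recessive, Leo (unaffected, male) cannot arise from Hiro (unaffected) × Dalia (affected).

No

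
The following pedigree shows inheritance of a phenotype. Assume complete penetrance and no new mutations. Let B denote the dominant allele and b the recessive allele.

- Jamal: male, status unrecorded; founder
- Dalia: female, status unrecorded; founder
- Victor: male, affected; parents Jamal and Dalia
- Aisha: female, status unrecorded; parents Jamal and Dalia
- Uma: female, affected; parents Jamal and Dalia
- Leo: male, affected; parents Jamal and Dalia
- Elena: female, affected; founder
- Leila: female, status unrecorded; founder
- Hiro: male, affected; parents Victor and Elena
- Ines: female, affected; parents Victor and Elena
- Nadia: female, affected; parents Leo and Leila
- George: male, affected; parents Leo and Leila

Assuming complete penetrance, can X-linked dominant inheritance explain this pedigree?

A consistent assignment under X-linked dominant exists: Jamal X^B Y, Dalia X^B X^B, Victor X^B Y, Aisha X^B X^B, Uma X^B X^B, Leo X^B Y, Elena X^B X^B, Leila X^B X^B, Hiro X^B Y, Ines X^B X^B, Nadia X^B X^B, George X^B Y.
In this assignment every recorded phenotype matches its genotype and every non-founder's genotype is obtainable from its parents' genotypes, so the pedigree is consistent.

Yes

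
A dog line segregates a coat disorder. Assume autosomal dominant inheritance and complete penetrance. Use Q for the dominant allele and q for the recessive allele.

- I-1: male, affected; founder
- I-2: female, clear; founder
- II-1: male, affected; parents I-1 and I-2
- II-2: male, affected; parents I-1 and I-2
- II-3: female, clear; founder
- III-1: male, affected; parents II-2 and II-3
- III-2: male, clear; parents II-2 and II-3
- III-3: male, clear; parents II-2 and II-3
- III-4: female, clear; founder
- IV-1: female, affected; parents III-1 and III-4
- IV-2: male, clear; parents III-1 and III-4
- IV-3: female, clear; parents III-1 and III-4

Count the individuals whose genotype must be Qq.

4

Obligate heterozygotes: II-1 is affected so carries Q and received q from I-2 (qq), so II-1 is Qq; II-2 is affected so carries Q and received q from I-2 (qq), so II-2 is Qq; III-1 is affected so carries Q and received q from II-3 (qq), so III-1 is Qq; IV-1 is affected so carries Q and received q from III-4 (qq), so IV-1 is Qq.
Every other individual is either homozygous by phenotype or has at least one consistent homozygous assignment, so the count is 4.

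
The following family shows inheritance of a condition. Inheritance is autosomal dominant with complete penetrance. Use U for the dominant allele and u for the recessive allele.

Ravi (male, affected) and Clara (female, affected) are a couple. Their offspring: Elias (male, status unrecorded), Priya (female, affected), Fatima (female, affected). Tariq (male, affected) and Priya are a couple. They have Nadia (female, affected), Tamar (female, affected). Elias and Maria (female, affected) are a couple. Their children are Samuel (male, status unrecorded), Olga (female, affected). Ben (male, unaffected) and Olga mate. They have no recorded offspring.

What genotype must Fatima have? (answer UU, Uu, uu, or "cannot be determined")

Fatima's phenotype allows UU or Uu, and no parent or child forces a single allele at both positions; consistent genotype assignments exist with Fatima as UU or Uu.

cannot be determined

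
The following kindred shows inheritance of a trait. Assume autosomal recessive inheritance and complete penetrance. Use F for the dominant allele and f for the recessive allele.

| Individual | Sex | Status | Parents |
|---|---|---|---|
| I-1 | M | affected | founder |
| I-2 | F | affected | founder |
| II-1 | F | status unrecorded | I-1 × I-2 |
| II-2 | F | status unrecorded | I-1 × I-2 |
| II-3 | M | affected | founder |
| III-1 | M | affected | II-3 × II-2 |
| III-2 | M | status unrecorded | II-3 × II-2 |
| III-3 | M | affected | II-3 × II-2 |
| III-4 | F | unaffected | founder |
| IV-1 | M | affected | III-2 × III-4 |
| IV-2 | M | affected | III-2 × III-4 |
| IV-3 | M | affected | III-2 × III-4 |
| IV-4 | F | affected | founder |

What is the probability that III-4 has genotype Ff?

III-4 is unaffected so carries F and passed f to IV-1 (ff), so III-4 is Ff, giving P(Ff) = 1.

1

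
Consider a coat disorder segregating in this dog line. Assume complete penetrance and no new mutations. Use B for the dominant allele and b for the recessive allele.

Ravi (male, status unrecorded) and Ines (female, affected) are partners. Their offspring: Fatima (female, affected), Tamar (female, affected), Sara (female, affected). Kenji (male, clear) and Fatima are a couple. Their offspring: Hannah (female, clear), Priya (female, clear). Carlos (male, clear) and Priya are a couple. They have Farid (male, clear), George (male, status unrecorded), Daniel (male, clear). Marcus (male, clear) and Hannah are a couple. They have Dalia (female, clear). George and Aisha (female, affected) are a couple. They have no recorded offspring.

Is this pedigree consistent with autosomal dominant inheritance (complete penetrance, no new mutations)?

A consistent assignment under autosomal dominant exists: Ravi BB, Ines Bb, Fatima Bb, Tamar BB, Sara BB, Kenji bb, Hannah bb, Priya bb, Carlos bb, Marcus bb, Farid bb, George bb, Daniel bb, Aisha BB, Dalia bb.
In this assignment every recorded phenotype matches its genotype and every non-founder's genotype is obtainable from its parents' genotypes, so the pedigree is consistent.

Yes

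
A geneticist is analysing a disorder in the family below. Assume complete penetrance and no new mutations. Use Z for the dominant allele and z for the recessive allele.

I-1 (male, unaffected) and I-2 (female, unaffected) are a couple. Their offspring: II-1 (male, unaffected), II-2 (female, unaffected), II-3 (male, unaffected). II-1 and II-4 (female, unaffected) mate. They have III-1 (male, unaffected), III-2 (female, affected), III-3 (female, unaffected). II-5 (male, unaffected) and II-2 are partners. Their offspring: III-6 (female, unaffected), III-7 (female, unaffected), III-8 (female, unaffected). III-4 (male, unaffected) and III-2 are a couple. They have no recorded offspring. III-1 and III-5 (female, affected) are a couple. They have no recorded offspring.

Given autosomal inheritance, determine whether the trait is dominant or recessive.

II-1 and II-4 are both unaffected yet have an affected child III-2. Under dominance, an affected child requires at least one affected parent, so the trait cannot be dominant.

recessive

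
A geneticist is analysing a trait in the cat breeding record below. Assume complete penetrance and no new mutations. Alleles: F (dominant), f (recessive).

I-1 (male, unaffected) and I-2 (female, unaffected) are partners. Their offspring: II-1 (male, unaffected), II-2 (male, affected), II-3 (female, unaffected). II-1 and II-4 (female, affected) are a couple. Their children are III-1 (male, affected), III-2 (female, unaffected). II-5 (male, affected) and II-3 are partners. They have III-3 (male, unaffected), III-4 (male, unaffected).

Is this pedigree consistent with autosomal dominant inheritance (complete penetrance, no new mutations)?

No

Under autosomal dominant, II-2 (affected, male) cannot arise from I-1 (unaffected) × I-2 (unaffected).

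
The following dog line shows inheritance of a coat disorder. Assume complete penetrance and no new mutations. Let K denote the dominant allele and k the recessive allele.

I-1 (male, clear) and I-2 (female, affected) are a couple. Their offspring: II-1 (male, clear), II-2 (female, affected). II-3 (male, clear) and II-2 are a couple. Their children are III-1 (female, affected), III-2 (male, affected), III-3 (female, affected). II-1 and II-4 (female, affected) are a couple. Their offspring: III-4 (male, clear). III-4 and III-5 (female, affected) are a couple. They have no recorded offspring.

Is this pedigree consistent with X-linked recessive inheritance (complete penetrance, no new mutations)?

No

Under X-linked recessive, II-1 (clear, male) cannot arise from I-1 (clear) × I-2 (affected).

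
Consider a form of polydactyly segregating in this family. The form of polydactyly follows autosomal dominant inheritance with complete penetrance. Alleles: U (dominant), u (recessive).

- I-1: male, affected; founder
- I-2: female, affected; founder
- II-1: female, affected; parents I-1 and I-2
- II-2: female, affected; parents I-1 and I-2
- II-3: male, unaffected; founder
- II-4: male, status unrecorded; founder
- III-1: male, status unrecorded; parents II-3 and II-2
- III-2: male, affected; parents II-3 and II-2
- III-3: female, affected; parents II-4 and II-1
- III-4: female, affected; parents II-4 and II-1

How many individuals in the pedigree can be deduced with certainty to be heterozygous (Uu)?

1

Obligate heterozygotes: III-2 is affected so carries U and received u from II-3 (uu), so III-2 is Uu.
Every other individual is either homozygous by phenotype or has at least one consistent homozygous assignment, so the count is 1.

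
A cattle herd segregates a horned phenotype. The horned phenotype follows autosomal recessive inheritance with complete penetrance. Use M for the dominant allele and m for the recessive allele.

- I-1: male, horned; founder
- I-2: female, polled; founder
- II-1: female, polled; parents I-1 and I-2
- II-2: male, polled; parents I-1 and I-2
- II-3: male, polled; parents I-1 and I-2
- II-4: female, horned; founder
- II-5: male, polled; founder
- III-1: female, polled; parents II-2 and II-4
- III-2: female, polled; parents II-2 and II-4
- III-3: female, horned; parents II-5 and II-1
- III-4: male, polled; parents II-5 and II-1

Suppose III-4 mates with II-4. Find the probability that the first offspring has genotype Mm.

II-5 is polled so carries M and passed m to III-3 (mm), so II-5 is Mm.
II-1 is polled so carries M and received m from I-1 (mm), so II-1 is Mm.
III-4 is a polled offspring of II-5 (Mm) × II-1 (Mm), whose cross gives 1/4 MM : 1/2 Mm : 1/4 mm; conditioning on being polled, III-4 is MM with probability 1/3, Mm with probability 2/3.
II-4 is horned, so II-4 is mm.
Summing over parental genotype combinations, P(offspring has genotype Mm) = 1/3·1 + 2/3·1/2 = 2/3.

2/3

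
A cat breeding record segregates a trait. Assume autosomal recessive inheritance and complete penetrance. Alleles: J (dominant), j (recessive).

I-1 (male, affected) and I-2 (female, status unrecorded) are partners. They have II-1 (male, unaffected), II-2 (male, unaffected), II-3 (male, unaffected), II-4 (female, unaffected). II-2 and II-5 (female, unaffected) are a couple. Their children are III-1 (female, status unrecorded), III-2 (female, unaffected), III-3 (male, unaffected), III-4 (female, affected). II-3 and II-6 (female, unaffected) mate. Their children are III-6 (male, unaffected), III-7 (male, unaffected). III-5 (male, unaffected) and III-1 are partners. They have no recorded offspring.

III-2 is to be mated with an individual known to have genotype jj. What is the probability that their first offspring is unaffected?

2/3

II-2 is unaffected so carries J and received j from I-1 (jj), so II-2 is Jj.
II-5 is unaffected so carries J and passed j to III-4 (jj), so II-5 is Jj.
III-2 is an unaffected offspring of II-2 (Jj) × II-5 (Jj), whose cross gives 1/4 JJ : 1/2 Jj : 1/4 jj; conditioning on being unaffected, III-2 is JJ with probability 1/3, Jj with probability 2/3.
Summing over parental genotype combinations, P(offspring is unaffected) = 1/3·1 + 2/3·1/2 = 2/3.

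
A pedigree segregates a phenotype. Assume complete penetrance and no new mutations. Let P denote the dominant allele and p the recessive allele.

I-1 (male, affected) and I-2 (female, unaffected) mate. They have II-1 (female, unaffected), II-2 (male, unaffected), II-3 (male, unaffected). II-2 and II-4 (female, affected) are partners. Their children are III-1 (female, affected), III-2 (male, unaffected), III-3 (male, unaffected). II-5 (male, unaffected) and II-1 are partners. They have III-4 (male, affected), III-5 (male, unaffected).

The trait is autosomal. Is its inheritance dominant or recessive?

recessive

II-5 and II-1 are both unaffected yet have an affected child III-4. Under dominance, an affected child requires at least one affected parent, so the trait cannot be dominant.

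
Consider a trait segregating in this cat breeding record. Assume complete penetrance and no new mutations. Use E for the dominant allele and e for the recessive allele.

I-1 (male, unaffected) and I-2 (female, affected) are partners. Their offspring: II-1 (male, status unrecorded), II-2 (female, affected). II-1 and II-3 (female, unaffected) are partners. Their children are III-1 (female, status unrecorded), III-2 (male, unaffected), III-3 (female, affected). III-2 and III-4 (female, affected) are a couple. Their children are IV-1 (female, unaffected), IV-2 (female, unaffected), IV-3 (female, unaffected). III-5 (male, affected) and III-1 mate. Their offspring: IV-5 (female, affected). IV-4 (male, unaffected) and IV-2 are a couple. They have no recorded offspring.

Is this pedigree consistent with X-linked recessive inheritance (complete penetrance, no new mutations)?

Under X-linked recessive, II-2 (affected, female) cannot arise from I-1 (unaffected) × I-2 (affected).

No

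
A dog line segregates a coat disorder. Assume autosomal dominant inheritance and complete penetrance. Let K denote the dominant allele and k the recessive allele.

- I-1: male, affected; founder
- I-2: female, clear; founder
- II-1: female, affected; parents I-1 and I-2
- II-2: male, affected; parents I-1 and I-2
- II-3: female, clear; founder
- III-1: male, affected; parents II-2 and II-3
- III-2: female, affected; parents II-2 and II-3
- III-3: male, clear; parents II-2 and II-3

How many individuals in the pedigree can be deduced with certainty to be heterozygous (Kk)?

Obligate heterozygotes: II-1 is affected so carries K and received k from I-2 (kk), so II-1 is Kk; II-2 is affected so carries K and received k from I-2 (kk), so II-2 is Kk; III-1 is affected so carries K and received k from II-3 (kk), so III-1 is Kk; III-2 is affected so carries K and received k from II-3 (kk), so III-2 is Kk.
Every other individual is either homozygous by phenotype or has at least one consistent homozygous assignment, so the count is 4.

4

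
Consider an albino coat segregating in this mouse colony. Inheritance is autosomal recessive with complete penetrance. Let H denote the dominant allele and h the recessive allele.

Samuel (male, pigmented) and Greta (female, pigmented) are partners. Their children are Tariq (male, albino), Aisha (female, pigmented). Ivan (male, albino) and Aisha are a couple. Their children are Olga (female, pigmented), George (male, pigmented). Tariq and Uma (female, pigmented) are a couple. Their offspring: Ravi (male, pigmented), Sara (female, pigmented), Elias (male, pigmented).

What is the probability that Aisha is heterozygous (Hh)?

Samuel is pigmented so carries H and passed h to Tariq (hh), so Samuel is Hh.
Greta is pigmented so carries H and passed h to Tariq (hh), so Greta is Hh.
Their cross gives offspring ratios 1/4 HH : 1/2 Hh : 1/4 hh. Conditioning on Aisha being pigmented, P(Hh) = 1/2 / 3/4 = 2/3 before taking Aisha's own offspring into account.
Ivan is albino, so Ivan is hh.
Now use Aisha's offspring. Probability of each recorded status — pigmented daughter Olga: 1/2 if Aisha is Hh, 1 if HH; pigmented son George: 1/2 if Aisha is Hh, 1 if HH.
Bayes: P(Hh) = 2/3·1/4 / (2/3·1/4 + 1/3·1) = 1/3.

1/3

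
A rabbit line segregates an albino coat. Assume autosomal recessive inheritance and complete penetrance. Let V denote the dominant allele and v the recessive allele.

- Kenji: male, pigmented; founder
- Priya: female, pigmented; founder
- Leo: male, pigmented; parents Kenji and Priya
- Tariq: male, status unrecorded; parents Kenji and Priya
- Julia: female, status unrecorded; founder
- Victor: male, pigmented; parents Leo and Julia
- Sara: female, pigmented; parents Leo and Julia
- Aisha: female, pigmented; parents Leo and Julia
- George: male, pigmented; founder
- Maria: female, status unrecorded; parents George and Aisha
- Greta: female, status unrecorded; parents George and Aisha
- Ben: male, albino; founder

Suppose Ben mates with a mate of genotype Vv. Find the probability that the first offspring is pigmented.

Ben is albino, so Ben is vv.
The cross gives 1/2 Vv : 1/2 vv, so P(offspring is pigmented) = 1/2.

1/2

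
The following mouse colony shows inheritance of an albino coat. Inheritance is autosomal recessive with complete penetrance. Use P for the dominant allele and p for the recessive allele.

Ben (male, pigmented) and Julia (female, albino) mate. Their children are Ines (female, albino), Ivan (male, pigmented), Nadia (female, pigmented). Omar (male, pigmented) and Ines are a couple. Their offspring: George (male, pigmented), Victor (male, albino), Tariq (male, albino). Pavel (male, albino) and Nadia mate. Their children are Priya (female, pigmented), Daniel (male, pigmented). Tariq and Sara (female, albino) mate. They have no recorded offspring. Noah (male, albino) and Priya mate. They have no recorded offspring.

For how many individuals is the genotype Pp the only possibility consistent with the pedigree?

Obligate heterozygotes: Ben is pigmented so carries P and passed p to Ines (pp), so Ben is Pp; Ivan is pigmented so carries P and received p from Julia (pp), so Ivan is Pp; Nadia is pigmented so carries P and received p from Julia (pp), so Nadia is Pp; Omar is pigmented so carries P and passed p to Victor (pp), so Omar is Pp; George is pigmented so carries P and received p from Ines (pp), so George is Pp; Priya is pigmented so carries P and received p from Pavel (pp), so Priya is Pp; Daniel is pigmented so carries P and received p from Pavel (pp), so Daniel is Pp.
Every other individual is either homozygous by phenotype or has at least one consistent homozygous assignment, so the count is 7.

7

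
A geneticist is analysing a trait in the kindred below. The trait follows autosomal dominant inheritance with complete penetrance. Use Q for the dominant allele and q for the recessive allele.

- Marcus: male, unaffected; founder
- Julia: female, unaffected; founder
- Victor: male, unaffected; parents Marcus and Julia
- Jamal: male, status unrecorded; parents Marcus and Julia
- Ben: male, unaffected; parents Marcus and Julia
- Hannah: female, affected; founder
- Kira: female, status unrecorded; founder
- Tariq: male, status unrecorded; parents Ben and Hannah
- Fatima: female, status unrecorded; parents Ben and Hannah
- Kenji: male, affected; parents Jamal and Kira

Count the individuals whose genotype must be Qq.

Obligate heterozygotes: Kenji is affected so carries Q and received q from Jamal (qq), so Kenji is Qq.
Every other individual is either homozygous by phenotype or has at least one consistent homozygous assignment, so the count is 1.

1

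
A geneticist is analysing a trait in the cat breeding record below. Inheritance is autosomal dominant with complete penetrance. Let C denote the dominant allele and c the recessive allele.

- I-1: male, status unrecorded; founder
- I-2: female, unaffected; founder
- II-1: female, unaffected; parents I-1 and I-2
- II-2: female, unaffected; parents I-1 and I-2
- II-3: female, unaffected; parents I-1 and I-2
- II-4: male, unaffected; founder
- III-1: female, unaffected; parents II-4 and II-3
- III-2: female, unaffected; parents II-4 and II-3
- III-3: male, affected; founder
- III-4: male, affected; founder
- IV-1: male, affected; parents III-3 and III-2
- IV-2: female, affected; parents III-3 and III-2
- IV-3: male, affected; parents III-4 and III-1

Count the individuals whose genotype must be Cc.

Obligate heterozygotes: IV-1 is affected so carries C and received c from III-2 (cc), so IV-1 is Cc; IV-2 is affected so carries C and received c from III-2 (cc), so IV-2 is Cc; IV-3 is affected so carries C and received c from III-1 (cc), so IV-3 is Cc.
Every other individual is either homozygous by phenotype or has at least one consistent homozygous assignment, so the count is 3.

3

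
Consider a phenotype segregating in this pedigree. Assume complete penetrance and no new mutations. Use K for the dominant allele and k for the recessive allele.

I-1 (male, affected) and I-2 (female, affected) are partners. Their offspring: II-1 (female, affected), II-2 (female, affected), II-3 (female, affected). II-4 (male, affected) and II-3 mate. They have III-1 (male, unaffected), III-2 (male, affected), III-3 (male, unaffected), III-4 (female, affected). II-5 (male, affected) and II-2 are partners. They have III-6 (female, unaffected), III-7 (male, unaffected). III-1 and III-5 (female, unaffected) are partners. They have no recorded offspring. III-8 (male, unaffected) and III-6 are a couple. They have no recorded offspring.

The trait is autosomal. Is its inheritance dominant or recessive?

dominant

II-4 and II-3 are both affected yet have an unaffected child III-1. Under a recessive model two affected parents are homozygous and every child would be affected, so the trait cannot be recessive.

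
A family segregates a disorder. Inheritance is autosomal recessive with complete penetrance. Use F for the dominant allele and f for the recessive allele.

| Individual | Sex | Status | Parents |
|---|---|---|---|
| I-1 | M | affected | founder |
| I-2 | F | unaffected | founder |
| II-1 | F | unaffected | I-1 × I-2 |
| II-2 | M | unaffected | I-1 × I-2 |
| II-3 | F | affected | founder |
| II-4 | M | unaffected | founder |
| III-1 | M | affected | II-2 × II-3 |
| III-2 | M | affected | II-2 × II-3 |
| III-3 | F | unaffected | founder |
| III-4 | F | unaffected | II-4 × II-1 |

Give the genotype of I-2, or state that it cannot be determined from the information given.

I-2's phenotype allows FF or Ff, and no parent or child forces a single allele at both positions; consistent genotype assignments exist with I-2 as FF or Ff.

cannot be determined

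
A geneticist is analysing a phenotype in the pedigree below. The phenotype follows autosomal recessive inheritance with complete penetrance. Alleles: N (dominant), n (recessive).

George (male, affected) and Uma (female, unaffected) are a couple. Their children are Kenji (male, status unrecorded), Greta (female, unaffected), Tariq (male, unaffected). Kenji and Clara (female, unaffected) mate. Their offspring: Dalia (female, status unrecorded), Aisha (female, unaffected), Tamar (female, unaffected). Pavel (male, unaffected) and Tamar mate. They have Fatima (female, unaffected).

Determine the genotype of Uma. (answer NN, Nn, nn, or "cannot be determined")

cannot be determined

Uma's phenotype allows NN or Nn, and no parent or child forces a single allele at both positions; consistent genotype assignments exist with Uma as NN or Nn.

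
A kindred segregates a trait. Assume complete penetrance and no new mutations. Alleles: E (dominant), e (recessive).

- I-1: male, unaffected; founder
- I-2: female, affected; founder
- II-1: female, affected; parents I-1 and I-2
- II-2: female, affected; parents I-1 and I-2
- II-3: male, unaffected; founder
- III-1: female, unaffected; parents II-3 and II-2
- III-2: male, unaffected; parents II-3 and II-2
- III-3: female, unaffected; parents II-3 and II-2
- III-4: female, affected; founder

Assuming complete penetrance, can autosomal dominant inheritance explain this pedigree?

Yes

A consistent assignment under autosomal dominant exists: I-1 ee, I-2 EE, II-1 Ee, II-2 Ee, II-3 ee, III-1 ee, III-2 ee, III-3 ee, III-4 EE.
In this assignment every recorded phenotype matches its genotype and every non-founder's genotype is obtainable from its parents' genotypes, so the pedigree is consistent.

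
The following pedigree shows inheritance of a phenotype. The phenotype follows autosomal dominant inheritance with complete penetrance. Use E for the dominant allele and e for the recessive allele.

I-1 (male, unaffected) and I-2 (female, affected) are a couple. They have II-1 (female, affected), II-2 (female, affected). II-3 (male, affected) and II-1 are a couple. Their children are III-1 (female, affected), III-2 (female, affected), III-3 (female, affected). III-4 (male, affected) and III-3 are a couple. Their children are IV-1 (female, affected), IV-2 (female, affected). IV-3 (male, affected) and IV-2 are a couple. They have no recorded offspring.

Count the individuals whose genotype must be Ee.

2

Obligate heterozygotes: II-1 is affected so carries E and received e from I-1 (ee), so II-1 is Ee; II-2 is affected so carries E and received e from I-1 (ee), so II-2 is Ee.
Every other individual is either homozygous by phenotype or has at least one consistent homozygous assignment, so the count is 2.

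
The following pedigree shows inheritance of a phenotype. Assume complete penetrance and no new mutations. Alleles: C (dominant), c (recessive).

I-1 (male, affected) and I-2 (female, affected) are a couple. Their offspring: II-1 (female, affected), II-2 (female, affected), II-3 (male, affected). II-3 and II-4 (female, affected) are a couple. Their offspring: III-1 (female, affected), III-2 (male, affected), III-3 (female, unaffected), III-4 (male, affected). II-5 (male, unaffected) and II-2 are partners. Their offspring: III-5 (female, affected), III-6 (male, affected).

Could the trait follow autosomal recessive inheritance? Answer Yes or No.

No

Under autosomal recessive, III-3 (unaffected, female) cannot arise from II-3 (affected) × II-4 (affected).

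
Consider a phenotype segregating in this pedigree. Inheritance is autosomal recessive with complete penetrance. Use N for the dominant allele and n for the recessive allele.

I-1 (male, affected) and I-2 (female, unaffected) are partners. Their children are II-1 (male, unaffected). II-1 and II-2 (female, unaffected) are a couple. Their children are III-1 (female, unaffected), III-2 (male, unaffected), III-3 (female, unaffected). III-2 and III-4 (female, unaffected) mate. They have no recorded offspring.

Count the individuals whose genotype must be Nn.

Obligate heterozygotes: II-1 is unaffected so carries N and received n from I-1 (nn), so II-1 is Nn.
Every other individual is either homozygous by phenotype or has at least one consistent homozygous assignment, so the count is 1.

1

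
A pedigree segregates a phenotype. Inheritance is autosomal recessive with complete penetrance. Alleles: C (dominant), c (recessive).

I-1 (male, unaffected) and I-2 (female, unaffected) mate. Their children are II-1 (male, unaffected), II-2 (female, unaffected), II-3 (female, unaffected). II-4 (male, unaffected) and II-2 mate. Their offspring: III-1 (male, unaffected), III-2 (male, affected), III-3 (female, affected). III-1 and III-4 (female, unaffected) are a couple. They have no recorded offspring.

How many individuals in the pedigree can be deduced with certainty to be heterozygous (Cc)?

Obligate heterozygotes: II-2 is unaffected so carries C and passed c to III-2 (cc), so II-2 is Cc; II-4 is unaffected so carries C and passed c to III-2 (cc), so II-4 is Cc.
Every other individual is either homozygous by phenotype or has at least one consistent homozygous assignment, so the count is 2.

2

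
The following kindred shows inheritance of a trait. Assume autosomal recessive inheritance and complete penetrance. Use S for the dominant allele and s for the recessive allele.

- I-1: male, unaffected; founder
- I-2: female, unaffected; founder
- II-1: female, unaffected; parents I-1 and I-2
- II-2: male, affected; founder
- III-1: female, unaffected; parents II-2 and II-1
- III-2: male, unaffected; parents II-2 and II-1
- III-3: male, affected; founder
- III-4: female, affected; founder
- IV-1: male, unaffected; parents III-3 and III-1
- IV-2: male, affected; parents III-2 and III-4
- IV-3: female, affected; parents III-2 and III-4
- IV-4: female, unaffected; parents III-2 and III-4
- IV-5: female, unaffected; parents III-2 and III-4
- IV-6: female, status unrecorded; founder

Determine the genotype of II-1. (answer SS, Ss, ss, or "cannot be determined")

II-1's phenotype allows SS or Ss, and no parent or child forces a single allele at both positions; consistent genotype assignments exist with II-1 as SS or Ss.

cannot be determined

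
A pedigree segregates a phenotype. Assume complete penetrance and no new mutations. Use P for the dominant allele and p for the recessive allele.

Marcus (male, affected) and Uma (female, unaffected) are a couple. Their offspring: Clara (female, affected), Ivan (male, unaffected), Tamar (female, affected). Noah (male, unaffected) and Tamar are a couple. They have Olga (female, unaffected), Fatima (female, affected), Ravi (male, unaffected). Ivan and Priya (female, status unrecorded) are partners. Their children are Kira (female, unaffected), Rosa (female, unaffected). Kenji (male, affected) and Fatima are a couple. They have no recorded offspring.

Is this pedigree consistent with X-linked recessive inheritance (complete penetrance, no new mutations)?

Under X-linked recessive, Fatima (affected, female) cannot arise from Noah (unaffected) × Tamar (affected).

No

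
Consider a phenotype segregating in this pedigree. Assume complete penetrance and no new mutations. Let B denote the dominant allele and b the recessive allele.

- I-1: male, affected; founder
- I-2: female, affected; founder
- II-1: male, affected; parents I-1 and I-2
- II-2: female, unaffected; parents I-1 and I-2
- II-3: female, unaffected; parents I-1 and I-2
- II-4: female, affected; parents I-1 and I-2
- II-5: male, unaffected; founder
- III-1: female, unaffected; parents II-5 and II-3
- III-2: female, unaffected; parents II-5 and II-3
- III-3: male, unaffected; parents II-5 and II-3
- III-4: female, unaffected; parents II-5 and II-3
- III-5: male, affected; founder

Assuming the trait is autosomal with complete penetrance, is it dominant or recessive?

dominant

I-1 and I-2 are both affected yet have an unaffected child II-2. Under a recessive model two affected parents are homozygous and every child would be affected, so the trait cannot be recessive.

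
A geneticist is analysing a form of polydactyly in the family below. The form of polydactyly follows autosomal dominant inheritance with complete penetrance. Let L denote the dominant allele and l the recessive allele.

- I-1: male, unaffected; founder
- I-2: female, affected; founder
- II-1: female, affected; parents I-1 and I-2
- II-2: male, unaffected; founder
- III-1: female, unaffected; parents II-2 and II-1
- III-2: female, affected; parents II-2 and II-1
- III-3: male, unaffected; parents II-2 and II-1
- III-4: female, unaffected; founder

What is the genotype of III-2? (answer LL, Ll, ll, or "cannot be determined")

From phenotype alone, III-2 is LL or Ll.
III-2 is affected so carries L and received l from II-2 (ll), so III-2 is Ll.

Ll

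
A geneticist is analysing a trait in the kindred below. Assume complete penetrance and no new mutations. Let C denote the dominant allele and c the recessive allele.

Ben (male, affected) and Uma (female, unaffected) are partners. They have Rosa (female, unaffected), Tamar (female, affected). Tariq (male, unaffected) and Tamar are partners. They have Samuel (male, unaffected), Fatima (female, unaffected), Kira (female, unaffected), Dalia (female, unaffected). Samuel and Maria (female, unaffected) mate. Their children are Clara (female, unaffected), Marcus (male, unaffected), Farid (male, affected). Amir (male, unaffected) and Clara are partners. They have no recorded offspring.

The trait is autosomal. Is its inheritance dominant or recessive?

Samuel and Maria are both unaffected yet have an affected child Farid. Under dominance, an affected child requires at least one affected parent, so the trait cannot be dominant.

recessive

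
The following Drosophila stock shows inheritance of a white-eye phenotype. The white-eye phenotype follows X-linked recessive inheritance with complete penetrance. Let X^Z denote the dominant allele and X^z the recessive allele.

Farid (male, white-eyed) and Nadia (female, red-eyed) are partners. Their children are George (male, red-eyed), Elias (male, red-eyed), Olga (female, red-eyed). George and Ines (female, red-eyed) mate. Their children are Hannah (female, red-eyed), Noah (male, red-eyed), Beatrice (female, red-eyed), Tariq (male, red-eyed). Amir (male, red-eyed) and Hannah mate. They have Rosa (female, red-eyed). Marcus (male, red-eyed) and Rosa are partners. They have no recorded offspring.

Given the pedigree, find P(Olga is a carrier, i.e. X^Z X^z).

1

Olga is red-eyed so carries Z and received z from Farid (X^z Y), so Olga is X^Z X^z, giving P(X^Z X^z) = 1.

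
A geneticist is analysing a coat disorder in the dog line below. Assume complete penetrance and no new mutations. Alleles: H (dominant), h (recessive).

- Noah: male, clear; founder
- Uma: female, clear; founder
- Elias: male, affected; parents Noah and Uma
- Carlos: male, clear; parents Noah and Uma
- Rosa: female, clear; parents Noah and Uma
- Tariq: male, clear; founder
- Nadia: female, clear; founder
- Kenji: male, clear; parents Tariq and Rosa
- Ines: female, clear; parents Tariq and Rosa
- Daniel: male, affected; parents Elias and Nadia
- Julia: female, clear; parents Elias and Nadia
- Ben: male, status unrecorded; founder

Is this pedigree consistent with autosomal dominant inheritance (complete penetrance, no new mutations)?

Under autosomal dominant, Elias (affected, male) cannot arise from Noah (clear) × Uma (clear).

No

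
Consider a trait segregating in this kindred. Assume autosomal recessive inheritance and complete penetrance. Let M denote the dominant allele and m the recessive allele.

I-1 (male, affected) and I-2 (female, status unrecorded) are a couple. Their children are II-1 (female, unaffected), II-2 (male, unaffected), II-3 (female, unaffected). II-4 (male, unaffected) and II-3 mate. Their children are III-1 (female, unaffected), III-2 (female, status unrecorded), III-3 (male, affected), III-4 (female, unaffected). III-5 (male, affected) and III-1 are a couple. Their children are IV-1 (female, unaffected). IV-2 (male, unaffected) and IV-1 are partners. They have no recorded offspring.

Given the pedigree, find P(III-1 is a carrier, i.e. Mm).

1/2

II-4 is unaffected so carries M and passed m to III-3 (mm), so II-4 is Mm.
II-3 is unaffected so carries M and received m from I-1 (mm), so II-3 is Mm.
Their cross gives offspring ratios 1/4 MM : 1/2 Mm : 1/4 mm. Conditioning on III-1 being unaffected, P(Mm) = 1/2 / 3/4 = 2/3 before taking III-1's own offspring into account.
III-5 is affected, so III-5 is mm.
Now use III-1's offspring. Probability of each recorded status — unaffected daughter IV-1: 1/2 if III-1 is Mm, 1 if MM.
Bayes: P(Mm) = 2/3·1/2 / (2/3·1/2 + 1/3·1) = 1/2.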